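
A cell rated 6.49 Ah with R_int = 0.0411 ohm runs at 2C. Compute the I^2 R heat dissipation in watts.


Step 1: I = C_rate * capacity = 2 * 6.49 = 12.98 A
Step 2: Q = I^2 * R = 12.98^2 * 0.0411 = 168.48 * 0.0411 = 6.925 W

6.925 W


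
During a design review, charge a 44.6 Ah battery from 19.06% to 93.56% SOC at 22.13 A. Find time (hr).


delta_Ah = 44.6 * (93.56 - 19.06) / 100 = 33.227 Ah
t = delta_Ah / I = 33.227 / 22.13 = 1.501 hr

1.501 hr


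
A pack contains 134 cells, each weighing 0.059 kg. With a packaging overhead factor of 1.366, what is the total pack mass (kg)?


Cell mass sum = 134 * 0.059 = 7.906 kg
With overhead 1.366: m_pack = 7.906 * 1.366 = 10.80 kg

10.80 kg


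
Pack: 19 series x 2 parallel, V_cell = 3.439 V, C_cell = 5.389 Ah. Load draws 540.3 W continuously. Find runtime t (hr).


Step 1: E_pack = Ns * V_cell * Np * C_cell = 19 * 3.439 * 2 * 5.389 = 704.25 Wh
Step 2: t = E_pack / P = 704.25 / 540.3 = 1.303 hr

1.303 hr


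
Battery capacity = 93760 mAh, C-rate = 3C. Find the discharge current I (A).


Convert: capacity = 93760 mAh = 93.76 Ah
I = C_rate * capacity = 3 * 93.76 = 281.28 A

281.28 A


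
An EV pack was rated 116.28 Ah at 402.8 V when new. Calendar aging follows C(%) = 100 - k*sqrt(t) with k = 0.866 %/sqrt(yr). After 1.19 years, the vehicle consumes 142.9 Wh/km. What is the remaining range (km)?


Step 1: capacity retention = 100 - 0.866 * sqrt(1.19) = 100 - 0.866 * 1.0909 = 99.055%
Step 2: C_now = 116.28 * 99.055/100 = 115.18 Ah
Step 3: E_pack = V * C_now = 402.8 * 115.18 = 46395 Wh
Step 4: range = E_pack / consumption = 46395 / 142.9 = 324.7 km

324.7 km


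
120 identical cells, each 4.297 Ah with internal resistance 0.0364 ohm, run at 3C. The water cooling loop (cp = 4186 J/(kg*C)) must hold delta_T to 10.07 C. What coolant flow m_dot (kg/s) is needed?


Step 1: I = 3 * 4.297 = 12.891 A
Step 2: Q_cell = I^2 * R = 12.891^2 * 0.0364 = 6.0489 W
Step 3: Q_total = 120 * 6.0489 = 725.87 W
Step 4: m_dot = Q_total / (cp * dT) = 725.87 / (4186 * 10.07) = 0.01722 kg/s

0.01722 kg/s


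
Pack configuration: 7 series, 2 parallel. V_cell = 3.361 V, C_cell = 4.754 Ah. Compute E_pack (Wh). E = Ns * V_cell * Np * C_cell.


E = Ns * Vcell * Np * Ccell = 7 * 3.361 * 2 * 4.754 = 223.7 Wh

223.7 Wh


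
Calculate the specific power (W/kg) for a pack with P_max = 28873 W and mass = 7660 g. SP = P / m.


Convert: m = 7660 g = 7.66 kg
SP = P / m = 28873 / 7.66 = 3769 W/kg

3769 W/kg


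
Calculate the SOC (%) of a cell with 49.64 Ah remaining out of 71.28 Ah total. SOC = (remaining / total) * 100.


SOC = (remaining / total) * 100 = (49.64 / 71.28) * 100 = 69.64%

69.64%


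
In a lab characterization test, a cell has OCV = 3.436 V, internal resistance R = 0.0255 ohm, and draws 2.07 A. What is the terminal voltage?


IR drop = 2.07 * 0.0255 = 0.052785 V
V = 3.436 - 0.052785 = 3.383 V

3.383 V


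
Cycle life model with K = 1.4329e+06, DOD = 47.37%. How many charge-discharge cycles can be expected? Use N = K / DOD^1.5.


Step 1: DOD^1.5 = 47.37^1.5 = 326.03
Step 2: N = 1.4329e+06 / 326.03 = 4395 cycles

4395 cycles


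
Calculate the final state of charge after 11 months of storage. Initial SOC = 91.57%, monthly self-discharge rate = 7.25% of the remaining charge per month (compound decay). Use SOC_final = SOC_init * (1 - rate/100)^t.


Monthly retention factor = 1 - 7.25/100 = 0.9275
Over 11 months: factor^11 = 0.43697
SOC_final = 91.57 * 0.43697 = 40.01%

40.01%


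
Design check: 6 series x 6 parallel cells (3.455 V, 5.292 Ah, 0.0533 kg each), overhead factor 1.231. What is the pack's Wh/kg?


Step 1: V_pack = 6 * 3.455 = 20.73 V
Step 2: C_pack = 6 * 5.292 = 31.752 Ah
Step 3: E_pack = V_pack * C_pack = 20.73 * 31.752 = 658.22 Wh
Step 4: m_pack = 6 * 6 * 0.0533 * 1.231 = 2.362 kg
Step 5: ED = E_pack / m_pack = 658.22 / 2.362 = 278.7 Wh/kg

278.7 Wh/kg


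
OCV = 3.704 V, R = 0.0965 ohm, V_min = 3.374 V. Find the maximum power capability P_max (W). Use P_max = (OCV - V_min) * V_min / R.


dV = OCV - V_min = 0.33 V (so I_max = dV / R)
P_max = dV * V_min / R = 0.33 * 3.374 / 0.0965 = 11.54 W

11.54 W


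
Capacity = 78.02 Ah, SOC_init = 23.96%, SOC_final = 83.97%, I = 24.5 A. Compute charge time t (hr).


delta_Ah = 78.02 * (83.97 - 23.96) / 100 = 46.82 Ah
t = delta_Ah / I = 46.82 / 24.5 = 1.911 hr

1.911 hr


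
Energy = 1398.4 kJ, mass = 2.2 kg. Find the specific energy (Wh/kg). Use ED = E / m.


Convert: E = 1398.4 kJ = 388.44 Wh
ED = E / m = 388.44 / 2.2 = 176.6 Wh/kg

176.6 Wh/kg


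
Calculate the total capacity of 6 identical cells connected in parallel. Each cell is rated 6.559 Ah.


C_total = 6 * 6.559 = 39.354 Ah

39.354 Ah


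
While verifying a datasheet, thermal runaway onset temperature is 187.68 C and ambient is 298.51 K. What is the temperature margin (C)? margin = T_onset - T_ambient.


Convert: T_ambient = 298.51 K = 25.36 C
margin = 187.68 - 25.36 = 162.32 C

162.32 C


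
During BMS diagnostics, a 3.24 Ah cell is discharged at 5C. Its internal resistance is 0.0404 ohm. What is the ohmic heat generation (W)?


Step 1: I = C_rate * capacity = 5 * 3.24 = 16.2 A
Step 2: Q = I^2 * R = 16.2^2 * 0.0404 = 262.44 * 0.0404 = 10.60 W

10.60 W


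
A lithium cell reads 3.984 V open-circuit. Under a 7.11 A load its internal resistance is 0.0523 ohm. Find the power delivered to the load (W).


Step 1: V_terminal = OCV - I*R = 3.984 - 7.11 * 0.0523 = 3.6121 V
Step 2: P_out = V_terminal * I = 3.6121 * 7.11 = 25.68 W

25.68 W


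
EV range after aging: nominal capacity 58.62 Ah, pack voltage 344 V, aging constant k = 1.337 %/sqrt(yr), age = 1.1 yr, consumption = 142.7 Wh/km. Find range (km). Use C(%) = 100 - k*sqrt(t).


Step 1: capacity retention = 100 - 1.337 * sqrt(1.1) = 100 - 1.337 * 1.0488 = 98.598%
Step 2: C_now = 58.62 * 98.598/100 = 57.798 Ah
Step 3: E_pack = V * C_now = 344 * 57.798 = 19883 Wh
Step 4: range = E_pack / consumption = 19883 / 142.7 = 139.3 km

139.3 km


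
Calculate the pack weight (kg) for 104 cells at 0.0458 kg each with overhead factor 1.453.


m_pack = n * m_cell * overhead = 104 * 0.0458 * 1.453 = 6.921 kg

6.921 kg


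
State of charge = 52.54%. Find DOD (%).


DOD = 100 - SOC = 100 - 52.54 = 47.46%

47.46%


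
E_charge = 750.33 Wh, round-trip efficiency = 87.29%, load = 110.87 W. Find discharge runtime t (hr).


Step 1: E_discharge = eta/100 * E_charge = 87.29/100 * 750.33 = 654.96 Wh
Step 2: t = E_discharge / P = 654.96 / 110.87 = 5.907 hr

5.907 hr


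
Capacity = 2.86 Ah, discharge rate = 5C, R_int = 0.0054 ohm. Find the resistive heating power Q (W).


Step 1: I = C_rate * capacity = 5 * 2.86 = 14.3 A
Step 2: Q = I^2 * R = 14.3^2 * 0.0054 = 204.49 * 0.0054 = 1.104 W

1.104 W


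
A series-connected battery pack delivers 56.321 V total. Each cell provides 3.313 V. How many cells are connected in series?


Rearranging: n = V_pack / V_cell = 56.321 / 3.313 = 17 cells

17


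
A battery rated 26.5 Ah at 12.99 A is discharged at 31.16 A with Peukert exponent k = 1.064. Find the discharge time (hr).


Step 1: t_rated = C / I_rated = 26.5 / 12.99 = 2.04 hr
Step 2: ratio = 12.99 / 31.16 = 0.41688
Step 3: ratio^k = 0.41688^1.064 = 0.39418
Step 4: t = t_rated * ratio^k = 2.04 * 0.39418 = 0.8041 hr

0.8041 hr


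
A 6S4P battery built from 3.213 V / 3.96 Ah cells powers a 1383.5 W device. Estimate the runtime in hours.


Step 1: E_pack = Ns * V_cell * Np * C_cell = 6 * 3.213 * 4 * 3.96 = 305.36 Wh
Step 2: t = E_pack / P = 305.36 / 1383.5 = 0.2207 hr

0.2207 hr


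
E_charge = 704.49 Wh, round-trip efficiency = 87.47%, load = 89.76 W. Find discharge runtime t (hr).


Step 1: E_discharge = eta/100 * E_charge = 87.47/100 * 704.49 = 616.22 Wh
Step 2: t = E_discharge / P = 616.22 / 89.76 = 6.865 hr

6.865 hr


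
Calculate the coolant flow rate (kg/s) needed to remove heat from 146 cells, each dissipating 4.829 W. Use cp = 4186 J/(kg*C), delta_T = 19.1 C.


Step 1: Total heat Q = 146 * 4.829 W = 705.03 W
Step 2: denom = cp * dT = 4186 * 19.1 = 79953
Step 3: m_dot = 705.03 / 79953 = 0.008818 kg/s

0.008818 kg/s


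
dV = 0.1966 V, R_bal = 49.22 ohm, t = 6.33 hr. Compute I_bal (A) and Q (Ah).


I_bal = dV / R = 0.1966 / 49.22 = 0.0039943 A
Q = I_bal * t = 0.0039943 * 6.33 = 0.02528 Ah

I=0.0039943 A, Q=0.02528 Ah


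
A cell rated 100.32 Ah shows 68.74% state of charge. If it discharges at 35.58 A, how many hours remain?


Step 1: remaining = SOC/100 * C_total = 68.74/100 * 100.32 = 68.96 Ah
Step 2: t = remaining / I = 68.96 / 35.58 = 1.938 hr

1.938 hr


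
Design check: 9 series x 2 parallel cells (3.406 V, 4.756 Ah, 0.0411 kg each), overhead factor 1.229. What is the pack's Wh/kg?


Step 1: V_pack = 9 * 3.406 = 30.654 V
Step 2: C_pack = 2 * 4.756 = 9.512 Ah
Step 3: E_pack = V_pack * C_pack = 30.654 * 9.512 = 291.58 Wh
Step 4: m_pack = 9 * 2 * 0.0411 * 1.229 = 0.90921 kg
Step 5: ED = E_pack / m_pack = 291.58 / 0.90921 = 320.7 Wh/kg

320.7 Wh/kg


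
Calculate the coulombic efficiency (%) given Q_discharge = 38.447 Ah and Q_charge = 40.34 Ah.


eta_c = Q_dis / Q_chg * 100 = 38.447 / 40.34 * 100 = 95.31%

95.31%


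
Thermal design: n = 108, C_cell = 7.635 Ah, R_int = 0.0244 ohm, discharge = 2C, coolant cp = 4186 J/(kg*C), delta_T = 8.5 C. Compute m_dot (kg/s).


Step 1: I = 2 * 7.635 = 15.27 A
Step 2: Q_cell = I^2 * R = 15.27^2 * 0.0244 = 5.6894 W
Step 3: Q_total = 108 * 5.6894 = 614.46 W
Step 4: m_dot = Q_total / (cp * dT) = 614.46 / (4186 * 8.5) = 0.01727 kg/s

0.01727 kg/s


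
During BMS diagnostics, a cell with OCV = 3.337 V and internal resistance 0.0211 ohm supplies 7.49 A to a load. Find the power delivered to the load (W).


Step 1: V_terminal = OCV - I*R = 3.337 - 7.49 * 0.0211 = 3.179 V
Step 2: P_out = V_terminal * I = 3.179 * 7.49 = 23.81 W

23.81 W


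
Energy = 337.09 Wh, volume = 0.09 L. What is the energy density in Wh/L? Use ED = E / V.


Volumetric ED = 337.09 Wh / 0.09 L = 3745 Wh/L

3745 Wh/L


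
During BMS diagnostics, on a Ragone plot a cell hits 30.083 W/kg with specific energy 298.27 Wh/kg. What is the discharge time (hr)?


t = E / P = 298.27 / 30.083 = 9.915 hr

9.915 hr


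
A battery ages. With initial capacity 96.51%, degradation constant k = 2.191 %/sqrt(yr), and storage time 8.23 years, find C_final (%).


sqrt(t) = sqrt(8.23) = 2.8688
C_final = 96.51 - 2.191 * 2.8688 = 90.22%

90.22%


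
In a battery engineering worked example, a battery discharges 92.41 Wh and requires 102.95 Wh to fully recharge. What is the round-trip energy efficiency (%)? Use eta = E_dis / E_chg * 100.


eta_e = E_dis / E_chg * 100 = 92.41 / 102.95 * 100 = 89.76%

89.76%


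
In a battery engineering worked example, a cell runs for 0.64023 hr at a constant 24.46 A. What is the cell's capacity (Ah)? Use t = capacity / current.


C = I * t = 24.46 * 0.64023 = 15.66 Ah

15.66 Ah


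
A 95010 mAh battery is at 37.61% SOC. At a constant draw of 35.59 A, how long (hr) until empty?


Convert: C_total = 95010 mAh = 95.01 Ah
Step 1: remaining = SOC/100 * C_total = 37.61/100 * 95.01 = 35.733 Ah
Step 2: t = remaining / I = 35.733 / 35.59 = 1.004 hr

1.004 hr


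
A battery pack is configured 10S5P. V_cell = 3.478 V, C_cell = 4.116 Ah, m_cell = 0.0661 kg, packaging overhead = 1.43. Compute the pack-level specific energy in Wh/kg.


Step 1: V_pack = 10 * 3.478 = 34.78 V
Step 2: C_pack = 5 * 4.116 = 20.58 Ah
Step 3: E_pack = V_pack * C_pack = 34.78 * 20.58 = 715.77 Wh
Step 4: m_pack = 10 * 5 * 0.0661 * 1.43 = 4.7262 kg
Step 5: ED = E_pack / m_pack = 715.77 / 4.7262 = 151.4 Wh/kg

151.4 Wh/kg


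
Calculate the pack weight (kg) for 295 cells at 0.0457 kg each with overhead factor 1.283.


Cell mass sum = 295 * 0.0457 = 13.482 kg
With overhead 1.283: m_pack = 13.482 * 1.283 = 17.30 kg

17.30 kg


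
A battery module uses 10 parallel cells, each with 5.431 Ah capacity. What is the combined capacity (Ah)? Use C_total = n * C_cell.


Parallel capacities add: 10 * 5.431 Ah = 54.31 Ah

54.31 Ah


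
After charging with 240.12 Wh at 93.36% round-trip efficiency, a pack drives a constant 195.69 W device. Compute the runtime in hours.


Step 1: E_discharge = eta/100 * E_charge = 93.36/100 * 240.12 = 224.18 Wh
Step 2: t = E_discharge / P = 224.18 / 195.69 = 1.146 hr

1.146 hr


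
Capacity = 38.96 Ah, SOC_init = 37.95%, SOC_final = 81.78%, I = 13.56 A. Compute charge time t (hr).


Step 1: dSOC = 81.78% - 37.95% = 43.83%
Step 2: delta_Ah = 38.96 * 43.83 / 100 = 17.076 Ah
Step 3: t = 17.076 / 13.56 = 1.259 hr

1.259 hr


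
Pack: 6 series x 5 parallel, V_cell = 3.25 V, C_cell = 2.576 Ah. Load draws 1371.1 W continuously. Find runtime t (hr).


Step 1: E_pack = Ns * V_cell * Np * C_cell = 6 * 3.25 * 5 * 2.576 = 251.16 Wh
Step 2: t = E_pack / P = 251.16 / 1371.1 = 0.1832 hr

0.1832 hr


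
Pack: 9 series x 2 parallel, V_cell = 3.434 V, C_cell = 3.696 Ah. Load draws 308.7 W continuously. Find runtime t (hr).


Step 1: E_pack = Ns * V_cell * Np * C_cell = 9 * 3.434 * 2 * 3.696 = 228.46 Wh
Step 2: t = E_pack / P = 228.46 / 308.7 = 0.7401 hr

0.7401 hr


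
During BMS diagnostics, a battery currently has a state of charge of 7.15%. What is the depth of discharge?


Complement of SOC: DOD = 100% - 7.15% = 92.85%

92.85%


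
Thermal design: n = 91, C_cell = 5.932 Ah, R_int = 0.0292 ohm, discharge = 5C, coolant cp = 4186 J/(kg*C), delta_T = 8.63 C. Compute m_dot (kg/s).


Step 1: I = 5 * 5.932 = 29.66 A
Step 2: Q_cell = I^2 * R = 29.66^2 * 0.0292 = 25.688 W
Step 3: Q_total = 91 * 25.688 = 2337.6 W
Step 4: m_dot = Q_total / (cp * dT) = 2337.6 / (4186 * 8.63) = 0.06471 kg/s

0.06471 kg/s


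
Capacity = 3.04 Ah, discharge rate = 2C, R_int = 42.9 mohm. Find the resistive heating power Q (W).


Convert: R = 42.9 mohm = 0.0429 ohm
Step 1: I = C_rate * capacity = 2 * 3.04 = 6.08 A
Step 2: Q = I^2 * R = 6.08^2 * 0.0429 = 36.966 * 0.0429 = 1.586 W

1.586 W


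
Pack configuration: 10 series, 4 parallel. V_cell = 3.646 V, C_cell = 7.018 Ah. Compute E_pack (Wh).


E = Ns * Vcell * Np * Ccell = 10 * 3.646 * 4 * 7.018 = 1024 Wh

1024 Wh


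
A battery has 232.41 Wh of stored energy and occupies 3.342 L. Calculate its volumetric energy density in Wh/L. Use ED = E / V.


Volumetric ED = 232.41 Wh / 3.342 L = 69.54 Wh/L

69.54 Wh/L


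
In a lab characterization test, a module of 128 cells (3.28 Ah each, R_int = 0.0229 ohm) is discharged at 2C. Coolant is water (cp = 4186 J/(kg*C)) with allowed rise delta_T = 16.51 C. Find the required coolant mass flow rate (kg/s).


Step 1: I = 2 * 3.28 = 6.56 A
Step 2: Q_cell = I^2 * R = 6.56^2 * 0.0229 = 0.98547 W
Step 3: Q_total = 128 * 0.98547 = 126.14 W
Step 4: m_dot = Q_total / (cp * dT) = 126.14 / (4186 * 16.51) = 0.001825 kg/s

0.001825 kg/s


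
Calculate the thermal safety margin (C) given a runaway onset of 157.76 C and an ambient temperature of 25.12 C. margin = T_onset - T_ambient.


Safety margin = 157.76 C - 25.12 C = 132.64 C

132.64 C


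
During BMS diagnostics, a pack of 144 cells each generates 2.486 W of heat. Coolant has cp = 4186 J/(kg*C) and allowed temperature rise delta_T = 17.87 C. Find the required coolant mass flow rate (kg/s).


Q_total = 144 * 2.486 = 357.98 W
m_dot = Q_total / (cp * dT) = 357.98 / (4186 * 17.87) = 0.004786 kg/s

0.004786 kg/s


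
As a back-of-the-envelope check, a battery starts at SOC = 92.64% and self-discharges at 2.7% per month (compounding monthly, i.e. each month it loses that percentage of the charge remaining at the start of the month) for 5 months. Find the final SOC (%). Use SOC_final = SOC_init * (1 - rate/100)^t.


decay = (1 - 2.7/100)^5 = 0.8721
SOC_final = 92.64 * 0.8721 = 80.79%

80.79%


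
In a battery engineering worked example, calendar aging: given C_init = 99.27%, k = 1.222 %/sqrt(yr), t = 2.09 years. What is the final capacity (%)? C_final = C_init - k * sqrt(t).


sqrt(t) = sqrt(2.09) = 1.4457
C_final = 99.27 - 1.222 * 1.4457 = 97.50%

97.50%


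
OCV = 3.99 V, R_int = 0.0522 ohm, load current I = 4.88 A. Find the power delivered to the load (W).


Step 1: V_terminal = OCV - I*R = 3.99 - 4.88 * 0.0522 = 3.7353 V
Step 2: P_out = V_terminal * I = 3.7353 * 4.88 = 18.23 W

18.23 W


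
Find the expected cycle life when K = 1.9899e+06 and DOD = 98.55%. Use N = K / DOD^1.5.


Step 1: DOD^1.5 = 98.55^1.5 = 978.33
Step 2: N = 1.9899e+06 / 978.33 = 2034 cycles

2034 cycles


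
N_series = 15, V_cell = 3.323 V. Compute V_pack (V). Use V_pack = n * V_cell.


With 15 cells in series at 3.323 V each, V_pack = 49.845 V

49.845 V


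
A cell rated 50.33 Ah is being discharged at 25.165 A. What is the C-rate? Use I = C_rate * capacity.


C_rate = I / capacity = 25.165 / 50.33 = 0.5C

0.5C


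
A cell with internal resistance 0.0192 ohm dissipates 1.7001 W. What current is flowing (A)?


I = sqrt(Q / R) = sqrt(1.7001 / 0.0192) = sqrt(88.547) = 9.410 A

9.410 A


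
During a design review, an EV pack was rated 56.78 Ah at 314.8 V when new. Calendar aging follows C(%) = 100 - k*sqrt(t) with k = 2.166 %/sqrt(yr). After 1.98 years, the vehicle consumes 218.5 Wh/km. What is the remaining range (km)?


Step 1: capacity retention = 100 - 2.166 * sqrt(1.98) = 100 - 2.166 * 1.4071 = 96.952%
Step 2: C_now = 56.78 * 96.952/100 = 55.049 Ah
Step 3: E_pack = V * C_now = 314.8 * 55.049 = 17329 Wh
Step 4: range = E_pack / consumption = 17329 / 218.5 = 79.31 km

79.31 km


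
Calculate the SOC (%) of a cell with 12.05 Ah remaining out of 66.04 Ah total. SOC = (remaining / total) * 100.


SOC = (remaining / total) * 100 = (12.05 / 66.04) * 100 = 18.25%

18.25%


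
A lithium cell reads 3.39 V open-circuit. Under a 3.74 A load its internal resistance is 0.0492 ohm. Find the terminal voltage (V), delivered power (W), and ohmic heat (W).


Step 1: V_terminal = OCV - I*R = 3.39 - 3.74 * 0.0492 = 3.206 V
Step 2: P_out = V_terminal * I = 3.206 * 3.74 = 11.99 W
Step 3: Q = I^2 * R = 3.74^2 * 0.0492 = 0.6882 W

V=3.206 V, P=11.99 W, Q=0.6882 W


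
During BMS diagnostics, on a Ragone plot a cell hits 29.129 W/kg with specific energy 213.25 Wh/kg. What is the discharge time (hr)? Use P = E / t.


t = E / P = 213.25 / 29.129 = 7.321 hr

7.321 hr


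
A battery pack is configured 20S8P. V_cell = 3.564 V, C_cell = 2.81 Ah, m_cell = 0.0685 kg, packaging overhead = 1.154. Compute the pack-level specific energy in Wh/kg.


Step 1: V_pack = 20 * 3.564 = 71.28 V
Step 2: C_pack = 8 * 2.81 = 22.48 Ah
Step 3: E_pack = V_pack * C_pack = 71.28 * 22.48 = 1602.4 Wh
Step 4: m_pack = 20 * 8 * 0.0685 * 1.154 = 12.648 kg
Step 5: ED = E_pack / m_pack = 1602.4 / 12.648 = 126.7 Wh/kg

126.7 Wh/kg


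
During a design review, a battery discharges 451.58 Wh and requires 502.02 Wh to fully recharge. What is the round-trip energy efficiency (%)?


eta_e = E_dis / E_chg * 100 = 451.58 / 502.02 * 100 = 89.95%

89.95%


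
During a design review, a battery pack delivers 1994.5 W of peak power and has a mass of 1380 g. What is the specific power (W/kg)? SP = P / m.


Convert: m = 1380 g = 1.38 kg
Specific power = 1994.5 W / 1.38 kg = 1445 W/kg

1445 W/kg


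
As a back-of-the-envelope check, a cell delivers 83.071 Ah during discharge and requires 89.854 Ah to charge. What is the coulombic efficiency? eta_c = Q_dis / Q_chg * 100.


Coulombic efficiency = 83.071/89.854 * 100% = 92.45%

92.45%


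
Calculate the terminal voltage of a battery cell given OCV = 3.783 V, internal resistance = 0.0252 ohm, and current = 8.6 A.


V = OCV - I*R = 3.783 - 8.6 * 0.0252 = 3.566 V

3.566 V


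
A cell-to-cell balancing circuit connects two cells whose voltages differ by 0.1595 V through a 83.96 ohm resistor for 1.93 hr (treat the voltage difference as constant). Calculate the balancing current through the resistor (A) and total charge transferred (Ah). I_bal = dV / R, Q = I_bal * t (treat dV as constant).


First, Ohm's law: I_bal = 0.1595 V / 83.96 ohm = 0.0018997 A
Then Q = I * t = 0.0018997 A * 1.93 hr = 0.003666 Ah

I=0.0018997 A, Q=0.003666 Ah


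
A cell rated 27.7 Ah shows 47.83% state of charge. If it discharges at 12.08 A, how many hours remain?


Step 1: remaining = SOC/100 * C_total = 47.83/100 * 27.7 = 13.249 Ah
Step 2: t = remaining / I = 13.249 / 12.08 = 1.097 hr

1.097 hr


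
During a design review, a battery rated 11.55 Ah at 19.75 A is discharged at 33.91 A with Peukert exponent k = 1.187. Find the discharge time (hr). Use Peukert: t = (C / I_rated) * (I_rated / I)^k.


Step 1: t_rated = C / I_rated = 11.55 / 19.75 = 0.58481 hr
Step 2: ratio = 19.75 / 33.91 = 0.58242
Step 3: ratio^k = 0.58242^1.187 = 0.52642
Step 4: t = t_rated * ratio^k = 0.58481 * 0.52642 = 0.3079 hr

0.3079 hr


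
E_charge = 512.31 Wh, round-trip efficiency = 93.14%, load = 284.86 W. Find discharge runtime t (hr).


Step 1: E_discharge = eta/100 * E_charge = 93.14/100 * 512.31 = 477.17 Wh
Step 2: t = E_discharge / P = 477.17 / 284.86 = 1.675 hr

1.675 hr


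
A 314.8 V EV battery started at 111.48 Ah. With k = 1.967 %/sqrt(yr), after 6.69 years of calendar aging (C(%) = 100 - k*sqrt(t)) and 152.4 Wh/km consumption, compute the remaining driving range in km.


Step 1: capacity retention = 100 - 1.967 * sqrt(6.69) = 100 - 1.967 * 2.5865 = 94.912%
Step 2: C_now = 111.48 * 94.912/100 = 105.81 Ah
Step 3: E_pack = V * C_now = 314.8 * 105.81 = 33309 Wh
Step 4: range = E_pack / consumption = 33309 / 152.4 = 218.6 km

218.6 km


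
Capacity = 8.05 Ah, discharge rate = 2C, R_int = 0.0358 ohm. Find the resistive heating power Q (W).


Step 1: I = C_rate * capacity = 2 * 8.05 = 16.1 A
Step 2: Q = I^2 * R = 16.1^2 * 0.0358 = 259.21 * 0.0358 = 9.280 W

9.280 W


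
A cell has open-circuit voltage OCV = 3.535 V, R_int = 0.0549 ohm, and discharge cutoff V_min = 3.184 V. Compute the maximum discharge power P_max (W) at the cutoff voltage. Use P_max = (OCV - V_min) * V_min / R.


P_max = (OCV - V_min) * V_min / R = (3.535 - 3.184) * 3.184 / 0.0549 = 0.351 * 3.184 / 0.0549 = 20.36 W

20.36 W


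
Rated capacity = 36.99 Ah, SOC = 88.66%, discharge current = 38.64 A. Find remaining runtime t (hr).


Step 1: remaining = SOC/100 * C_total = 88.66/100 * 36.99 = 32.795 Ah
Step 2: t = remaining / I = 32.795 / 38.64 = 0.8487 hr

0.8487 hr


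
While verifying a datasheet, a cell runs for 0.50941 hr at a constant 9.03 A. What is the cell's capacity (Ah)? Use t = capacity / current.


C = I * t = 9.03 * 0.50941 = 4.600 Ah

4.600 Ah


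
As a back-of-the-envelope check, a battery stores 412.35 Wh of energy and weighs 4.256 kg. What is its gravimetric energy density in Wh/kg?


ED = E / m = 412.35 / 4.256 = 96.89 Wh/kg

96.89 Wh/kg


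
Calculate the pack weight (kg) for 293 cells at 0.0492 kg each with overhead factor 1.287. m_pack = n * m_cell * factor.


m_pack = n * m_cell * overhead = 293 * 0.0492 * 1.287 = 18.55 kg

18.55 kg


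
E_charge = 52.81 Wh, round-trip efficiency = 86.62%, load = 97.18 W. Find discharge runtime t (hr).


Step 1: E_discharge = eta/100 * E_charge = 86.62/100 * 52.81 = 45.744 Wh
Step 2: t = E_discharge / P = 45.744 / 97.18 = 0.4707 hr

0.4707 hr


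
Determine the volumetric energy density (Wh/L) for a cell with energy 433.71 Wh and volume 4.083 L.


Volumetric ED = 433.71 Wh / 4.083 L = 106.2 Wh/L

106.2 Wh/L


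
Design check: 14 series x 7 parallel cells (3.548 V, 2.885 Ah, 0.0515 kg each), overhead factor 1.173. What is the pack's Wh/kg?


Step 1: V_pack = 14 * 3.548 = 49.672 V
Step 2: C_pack = 7 * 2.885 = 20.195 Ah
Step 3: E_pack = V_pack * C_pack = 49.672 * 20.195 = 1003.1 Wh
Step 4: m_pack = 14 * 7 * 0.0515 * 1.173 = 5.9201 kg
Step 5: ED = E_pack / m_pack = 1003.1 / 5.9201 = 169.4 Wh/kg

169.4 Wh/kg


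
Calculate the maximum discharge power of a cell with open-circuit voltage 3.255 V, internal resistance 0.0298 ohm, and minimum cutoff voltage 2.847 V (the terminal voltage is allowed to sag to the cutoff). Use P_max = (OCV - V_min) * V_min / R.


P_max = (OCV - V_min) * V_min / R = (3.255 - 2.847) * 2.847 / 0.0298 = 0.408 * 2.847 / 0.0298 = 38.98 W

38.98 W


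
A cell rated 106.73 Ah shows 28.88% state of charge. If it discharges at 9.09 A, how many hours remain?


Step 1: remaining = SOC/100 * C_total = 28.88/100 * 106.73 = 30.824 Ah
Step 2: t = remaining / I = 30.824 / 9.09 = 3.391 hr

3.391 hr


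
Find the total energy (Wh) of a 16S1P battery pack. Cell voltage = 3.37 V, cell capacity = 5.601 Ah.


E = Ns * Vcell * Np * Ccell = 16 * 3.37 * 1 * 5.601 = 302.0 Wh

302.0 Wh


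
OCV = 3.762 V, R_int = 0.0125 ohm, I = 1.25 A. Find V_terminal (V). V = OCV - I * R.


IR drop = 1.25 * 0.0125 = 0.015625 V
V = 3.762 - 0.015625 = 3.746 V

3.746 V


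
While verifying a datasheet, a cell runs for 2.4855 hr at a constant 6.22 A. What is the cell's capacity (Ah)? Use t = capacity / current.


C = I * t = 6.22 * 2.4855 = 15.46 Ah

15.46 Ah


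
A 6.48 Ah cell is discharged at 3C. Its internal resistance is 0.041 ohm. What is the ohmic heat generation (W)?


Step 1: I = C_rate * capacity = 3 * 6.48 = 19.44 A
Step 2: Q = I^2 * R = 19.44^2 * 0.041 = 377.91 * 0.041 = 15.49 W

15.49 W


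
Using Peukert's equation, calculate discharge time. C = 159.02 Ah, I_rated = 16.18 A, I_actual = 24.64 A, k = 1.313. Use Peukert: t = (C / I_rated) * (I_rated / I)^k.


t_rated = C / I_rated = 159.02 / 16.18 = 9.8282 hr
(I_rated/I)^k = (0.65666)^1.313 = 0.57566
t = t_rated * (I_rated/I)^k = 9.8282 * 0.57566 = 5.658 hr

5.658 hr


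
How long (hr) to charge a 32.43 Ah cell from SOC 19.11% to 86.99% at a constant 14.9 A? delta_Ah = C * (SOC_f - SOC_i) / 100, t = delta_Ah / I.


Step 1: dSOC = 86.99% - 19.11% = 67.88%
Step 2: delta_Ah = 32.43 * 67.88 / 100 = 22.013 Ah
Step 3: t = 22.013 / 14.9 = 1.477 hr

1.477 hr


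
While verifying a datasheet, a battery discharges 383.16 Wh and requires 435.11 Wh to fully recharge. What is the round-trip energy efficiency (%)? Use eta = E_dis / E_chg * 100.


Round-trip efficiency = 383.16/435.11 * 100% = 88.06%

88.06%


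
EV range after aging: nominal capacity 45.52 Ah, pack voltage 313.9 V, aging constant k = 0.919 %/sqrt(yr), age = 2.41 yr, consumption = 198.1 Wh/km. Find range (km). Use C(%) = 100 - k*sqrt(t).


Step 1: capacity retention = 100 - 0.919 * sqrt(2.41) = 100 - 0.919 * 1.5524 = 98.573%
Step 2: C_now = 45.52 * 98.573/100 = 44.87 Ah
Step 3: E_pack = V * C_now = 313.9 * 44.87 = 14085 Wh
Step 4: range = E_pack / consumption = 14085 / 198.1 = 71.10 km

71.10 km


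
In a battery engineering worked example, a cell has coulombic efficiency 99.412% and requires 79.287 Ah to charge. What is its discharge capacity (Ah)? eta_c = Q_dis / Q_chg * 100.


Q_dis = eta/100 * Q_chg = 99.412/100 * 79.287 = 78.82 Ah

78.82 Ah


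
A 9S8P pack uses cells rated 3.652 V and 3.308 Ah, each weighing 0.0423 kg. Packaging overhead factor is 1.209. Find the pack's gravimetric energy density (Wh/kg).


Step 1: V_pack = 9 * 3.652 = 32.868 V
Step 2: C_pack = 8 * 3.308 = 26.464 Ah
Step 3: E_pack = V_pack * C_pack = 32.868 * 26.464 = 869.82 Wh
Step 4: m_pack = 9 * 8 * 0.0423 * 1.209 = 3.6821 kg
Step 5: ED = E_pack / m_pack = 869.82 / 3.6821 = 236.2 Wh/kg

236.2 Wh/kg


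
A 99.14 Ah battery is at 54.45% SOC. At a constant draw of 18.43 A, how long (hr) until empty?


Step 1: remaining = SOC/100 * C_total = 54.45/100 * 99.14 = 53.982 Ah
Step 2: t = remaining / I = 53.982 / 18.43 = 2.929 hr

2.929 hr


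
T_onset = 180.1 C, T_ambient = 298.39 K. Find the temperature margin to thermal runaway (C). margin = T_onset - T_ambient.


Convert: T_ambient = 298.39 K = 25.24 C
margin = 180.1 - 25.24 = 154.86 C

154.86 C


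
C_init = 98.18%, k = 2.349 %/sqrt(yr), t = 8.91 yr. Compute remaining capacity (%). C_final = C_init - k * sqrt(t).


Step 1: sqrt(8.91 yr) = 2.985
Step 2: drop = 2.349 * 2.985 = 7.0118
Step 3: C_final = 98.18 - 7.0118 = 91.17%

91.17%


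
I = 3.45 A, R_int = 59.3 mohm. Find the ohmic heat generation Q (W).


Convert: R = 59.3 mohm = 0.0593 ohm
I^2 = 11.903
Q = 11.903 * 0.0593 = 0.7058 W

0.7058 W


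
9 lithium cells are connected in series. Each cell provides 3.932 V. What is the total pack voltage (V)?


V_pack = n * V_cell = 9 * 3.932 = 35.388 V

35.388 V


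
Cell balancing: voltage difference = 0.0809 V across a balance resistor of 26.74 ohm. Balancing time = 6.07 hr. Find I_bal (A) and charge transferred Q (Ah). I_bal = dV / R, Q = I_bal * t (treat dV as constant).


First, Ohm's law: I_bal = 0.0809 V / 26.74 ohm = 0.0030254 A
Then Q = I * t = 0.0030254 A * 6.07 hr = 0.01836 Ah

I=0.0030254 A, Q=0.01836 Ah


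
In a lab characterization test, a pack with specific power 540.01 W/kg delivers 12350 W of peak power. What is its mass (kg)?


m = P / SP = 12350 / 540.01 = 22.87 kg

22.87 kg


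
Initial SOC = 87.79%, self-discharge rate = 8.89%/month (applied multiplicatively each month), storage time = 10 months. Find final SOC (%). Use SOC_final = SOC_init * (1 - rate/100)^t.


Monthly retention factor = 1 - 8.89/100 = 0.9111
Over 10 months: factor^10 = 0.39415
SOC_final = 87.79 * 0.39415 = 34.60%

34.60%


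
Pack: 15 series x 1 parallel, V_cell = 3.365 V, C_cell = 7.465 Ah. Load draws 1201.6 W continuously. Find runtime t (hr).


Step 1: E_pack = Ns * V_cell * Np * C_cell = 15 * 3.365 * 1 * 7.465 = 376.8 Wh
Step 2: t = E_pack / P = 376.8 / 1201.6 = 0.3136 hr

0.3136 hr


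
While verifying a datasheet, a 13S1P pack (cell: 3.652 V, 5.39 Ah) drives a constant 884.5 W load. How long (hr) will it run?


Step 1: E_pack = Ns * V_cell * Np * C_cell = 13 * 3.652 * 1 * 5.39 = 255.9 Wh
Step 2: t = E_pack / P = 255.9 / 884.5 = 0.2893 hr

0.2893 hr


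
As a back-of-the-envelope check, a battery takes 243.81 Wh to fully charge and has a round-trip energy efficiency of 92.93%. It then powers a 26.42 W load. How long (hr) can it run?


Step 1: E_discharge = eta/100 * E_charge = 92.93/100 * 243.81 = 226.57 Wh
Step 2: t = E_discharge / P = 226.57 / 26.42 = 8.576 hr

8.576 hr


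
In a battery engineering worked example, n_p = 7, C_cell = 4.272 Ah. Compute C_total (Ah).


Parallel capacities add: 7 * 4.272 Ah = 29.904 Ah

29.904 Ah


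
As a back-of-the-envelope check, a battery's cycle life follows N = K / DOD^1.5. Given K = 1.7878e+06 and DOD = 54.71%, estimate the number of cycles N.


DOD^1.5 = 404.67
N = K / DOD^1.5 = 1.7878e+06 / 404.67 = 4418

4418 cycles


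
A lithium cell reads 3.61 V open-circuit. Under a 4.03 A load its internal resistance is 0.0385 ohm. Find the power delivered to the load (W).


Step 1: V_terminal = OCV - I*R = 3.61 - 4.03 * 0.0385 = 3.4548 V
Step 2: P_out = V_terminal * I = 3.4548 * 4.03 = 13.92 W

13.92 W


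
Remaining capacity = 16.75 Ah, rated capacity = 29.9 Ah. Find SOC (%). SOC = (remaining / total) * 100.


SOC = (remaining / total) * 100 = (16.75 / 29.9) * 100 = 56.02%

56.02%


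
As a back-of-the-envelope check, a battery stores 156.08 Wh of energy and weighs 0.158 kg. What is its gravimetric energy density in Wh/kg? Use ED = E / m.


Specific energy = 156.08 Wh / 0.158 kg = 987.8 Wh/kg

987.8 Wh/kg


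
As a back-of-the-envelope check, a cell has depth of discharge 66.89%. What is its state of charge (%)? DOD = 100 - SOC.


SOC = 100 - DOD = 100 - 66.89 = 33.11%

33.11%


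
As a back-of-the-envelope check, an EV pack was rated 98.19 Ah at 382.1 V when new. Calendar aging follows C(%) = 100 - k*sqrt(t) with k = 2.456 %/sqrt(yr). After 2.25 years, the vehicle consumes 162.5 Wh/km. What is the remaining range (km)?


Step 1: capacity retention = 100 - 2.456 * sqrt(2.25) = 100 - 2.456 * 1.5 = 96.316%
Step 2: C_now = 98.19 * 96.316/100 = 94.573 Ah
Step 3: E_pack = V * C_now = 382.1 * 94.573 = 36136 Wh
Step 4: range = E_pack / consumption = 36136 / 162.5 = 222.4 km

222.4 km


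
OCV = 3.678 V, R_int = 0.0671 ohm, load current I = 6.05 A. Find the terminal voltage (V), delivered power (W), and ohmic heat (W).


Step 1: V_terminal = OCV - I*R = 3.678 - 6.05 * 0.0671 = 3.272 V
Step 2: P_out = V_terminal * I = 3.272 * 6.05 = 19.80 W
Step 3: Q = I^2 * R = 6.05^2 * 0.0671 = 2.456 W

V=3.272 V, P=19.80 W, Q=2.456 W


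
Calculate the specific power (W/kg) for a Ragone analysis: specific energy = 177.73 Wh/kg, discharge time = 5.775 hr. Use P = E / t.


Specific power = 177.73 Wh/kg / 5.775 hr = 30.78 W/kg

30.78 W/kg


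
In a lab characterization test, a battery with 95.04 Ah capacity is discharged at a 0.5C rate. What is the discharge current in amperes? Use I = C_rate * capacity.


I = C_rate * capacity = 0.5 * 95.04 = 47.52 A

47.52 A


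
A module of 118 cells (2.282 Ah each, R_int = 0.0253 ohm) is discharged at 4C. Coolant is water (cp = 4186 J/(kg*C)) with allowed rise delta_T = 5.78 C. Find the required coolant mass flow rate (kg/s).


Step 1: I = 4 * 2.282 = 9.128 A
Step 2: Q_cell = I^2 * R = 9.128^2 * 0.0253 = 2.108 W
Step 3: Q_total = 118 * 2.108 = 248.74 W
Step 4: m_dot = Q_total / (cp * dT) = 248.74 / (4186 * 5.78) = 0.01028 kg/s

0.01028 kg/s


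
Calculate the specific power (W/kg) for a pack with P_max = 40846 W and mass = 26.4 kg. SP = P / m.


SP = P / m = 40846 / 26.4 = 1547 W/kg

1547 W/kg


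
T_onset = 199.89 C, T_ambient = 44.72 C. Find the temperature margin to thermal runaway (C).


Safety margin = 199.89 C - 44.72 C = 155.17 C

155.17 C


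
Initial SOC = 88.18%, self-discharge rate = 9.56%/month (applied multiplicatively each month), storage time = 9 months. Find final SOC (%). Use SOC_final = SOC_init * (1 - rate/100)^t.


Monthly retention factor = 1 - 9.56/100 = 0.9044
Over 9 months: factor^9 = 0.4048
SOC_final = 88.18 * 0.4048 = 35.70%

35.70%


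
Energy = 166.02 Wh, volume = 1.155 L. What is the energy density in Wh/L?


Volumetric ED = 166.02 Wh / 1.155 L = 143.7 Wh/L

143.7 Wh/L


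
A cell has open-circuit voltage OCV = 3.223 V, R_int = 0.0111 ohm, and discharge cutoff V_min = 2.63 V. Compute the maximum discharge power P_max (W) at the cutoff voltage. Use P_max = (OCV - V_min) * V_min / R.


P_max = (OCV - V_min) * V_min / R = (3.223 - 2.63) * 2.63 / 0.0111 = 0.593 * 2.63 / 0.0111 = 140.5 W

140.5 W


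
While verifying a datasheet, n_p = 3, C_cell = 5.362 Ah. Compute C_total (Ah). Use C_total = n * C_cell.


Parallel capacities add: 3 * 5.362 Ah = 16.086 Ah

16.086 Ah


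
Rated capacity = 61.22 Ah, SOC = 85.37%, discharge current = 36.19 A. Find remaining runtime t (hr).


Step 1: remaining = SOC/100 * C_total = 85.37/100 * 61.22 = 52.264 Ah
Step 2: t = remaining / I = 52.264 / 36.19 = 1.444 hr

1.444 hr


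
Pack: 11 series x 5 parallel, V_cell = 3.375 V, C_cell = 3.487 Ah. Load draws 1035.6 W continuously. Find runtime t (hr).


Step 1: E_pack = Ns * V_cell * Np * C_cell = 11 * 3.375 * 5 * 3.487 = 647.27 Wh
Step 2: t = E_pack / P = 647.27 / 1035.6 = 0.6250 hr

0.6250 hr


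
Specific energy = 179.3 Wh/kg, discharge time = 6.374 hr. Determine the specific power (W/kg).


P_specific = E / t = 179.3 / 6.374 = 28.13 W/kg

28.13 W/kg


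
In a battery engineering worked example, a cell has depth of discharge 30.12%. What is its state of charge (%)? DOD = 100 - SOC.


SOC = 100 - DOD = 100 - 30.12 = 69.88%

69.88%


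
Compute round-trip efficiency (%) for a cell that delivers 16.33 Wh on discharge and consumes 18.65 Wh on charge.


eta_e = E_dis / E_chg * 100 = 16.33 / 18.65 * 100 = 87.56%

87.56%


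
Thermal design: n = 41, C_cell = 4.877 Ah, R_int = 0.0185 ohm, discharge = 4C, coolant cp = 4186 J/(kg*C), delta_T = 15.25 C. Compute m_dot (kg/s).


Step 1: I = 4 * 4.877 = 19.508 A
Step 2: Q_cell = I^2 * R = 19.508^2 * 0.0185 = 7.0404 W
Step 3: Q_total = 41 * 7.0404 = 288.66 W
Step 4: m_dot = Q_total / (cp * dT) = 288.66 / (4186 * 15.25) = 0.004522 kg/s

0.004522 kg/s


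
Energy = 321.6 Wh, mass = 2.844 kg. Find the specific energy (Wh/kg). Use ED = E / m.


ED = E / m = 321.6 / 2.844 = 113.1 Wh/kg

113.1 Wh/kg


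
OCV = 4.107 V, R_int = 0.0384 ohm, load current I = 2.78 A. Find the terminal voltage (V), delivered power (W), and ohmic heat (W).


Step 1: V_terminal = OCV - I*R = 4.107 - 2.78 * 0.0384 = 4.0002 V
Step 2: P_out = V_terminal * I = 4.0002 * 2.78 = 11.12 W
Step 3: Q = I^2 * R = 2.78^2 * 0.0384 = 0.2968 W

V=4.0002 V, P=11.12 W, Q=0.2968 W


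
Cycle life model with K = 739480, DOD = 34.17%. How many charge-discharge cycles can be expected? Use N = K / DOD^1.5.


DOD^1.5 = 199.74
N = K / DOD^1.5 = 739480 / 199.74 = 3702

3702 cycles


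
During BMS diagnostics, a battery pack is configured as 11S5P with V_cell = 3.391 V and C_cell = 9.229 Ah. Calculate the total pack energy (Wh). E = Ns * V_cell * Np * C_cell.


E = Ns * Vcell * Np * Ccell = 11 * 3.391 * 5 * 9.229 = 1721 Wh

1721 Wh


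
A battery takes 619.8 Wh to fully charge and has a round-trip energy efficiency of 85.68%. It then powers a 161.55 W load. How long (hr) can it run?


Step 1: E_discharge = eta/100 * E_charge = 85.68/100 * 619.8 = 531.04 Wh
Step 2: t = E_discharge / P = 531.04 / 161.55 = 3.287 hr

3.287 hr


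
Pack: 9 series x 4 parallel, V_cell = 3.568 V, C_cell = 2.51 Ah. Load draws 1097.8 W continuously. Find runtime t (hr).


Step 1: E_pack = Ns * V_cell * Np * C_cell = 9 * 3.568 * 4 * 2.51 = 322.4 Wh
Step 2: t = E_pack / P = 322.4 / 1097.8 = 0.2937 hr

0.2937 hr


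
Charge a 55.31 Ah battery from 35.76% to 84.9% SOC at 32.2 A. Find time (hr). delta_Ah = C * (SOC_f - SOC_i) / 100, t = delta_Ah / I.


delta_Ah = 55.31 * (84.9 - 35.76) / 100 = 27.179 Ah
t = delta_Ah / I = 27.179 / 32.2 = 0.8441 hr

0.8441 hr


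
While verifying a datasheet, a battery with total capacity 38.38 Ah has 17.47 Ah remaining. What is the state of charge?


SOC% = 17.47 / 38.38 * 100 = 45.52%

45.52%


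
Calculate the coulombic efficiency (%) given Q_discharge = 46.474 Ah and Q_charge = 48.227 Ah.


Coulombic efficiency = 46.474/48.227 * 100% = 96.37%

96.37%


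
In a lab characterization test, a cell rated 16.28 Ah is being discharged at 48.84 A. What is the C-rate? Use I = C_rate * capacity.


C_rate = I / capacity = 48.84 / 16.28 = 3C

3C


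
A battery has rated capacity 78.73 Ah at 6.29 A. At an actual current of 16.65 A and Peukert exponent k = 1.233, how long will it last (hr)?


t_rated = C / I_rated = 78.73 / 6.29 = 12.517 hr
(I_rated/I)^k = (0.37778)^1.233 = 0.30112
t = t_rated * (I_rated/I)^k = 12.517 * 0.30112 = 3.769 hr

3.769 hr


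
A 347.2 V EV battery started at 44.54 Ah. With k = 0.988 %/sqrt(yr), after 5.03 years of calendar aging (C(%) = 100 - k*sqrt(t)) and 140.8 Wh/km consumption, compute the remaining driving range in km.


Step 1: capacity retention = 100 - 0.988 * sqrt(5.03) = 100 - 0.988 * 2.2428 = 97.784%
Step 2: C_now = 44.54 * 97.784/100 = 43.553 Ah
Step 3: E_pack = V * C_now = 347.2 * 43.553 = 15122 Wh
Step 4: range = E_pack / consumption = 15122 / 140.8 = 107.4 km

107.4 km


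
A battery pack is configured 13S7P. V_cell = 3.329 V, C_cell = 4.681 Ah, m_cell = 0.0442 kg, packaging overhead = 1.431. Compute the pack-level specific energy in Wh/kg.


Step 1: V_pack = 13 * 3.329 = 43.277 V
Step 2: C_pack = 7 * 4.681 = 32.767 Ah
Step 3: E_pack = V_pack * C_pack = 43.277 * 32.767 = 1418.1 Wh
Step 4: m_pack = 13 * 7 * 0.0442 * 1.431 = 5.7558 kg
Step 5: ED = E_pack / m_pack = 1418.1 / 5.7558 = 246.4 Wh/kg

246.4 Wh/kg


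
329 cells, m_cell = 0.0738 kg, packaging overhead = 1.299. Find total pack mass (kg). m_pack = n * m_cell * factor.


m_pack = n * m_cell * overhead = 329 * 0.0738 * 1.299 = 31.54 kg

31.54 kg


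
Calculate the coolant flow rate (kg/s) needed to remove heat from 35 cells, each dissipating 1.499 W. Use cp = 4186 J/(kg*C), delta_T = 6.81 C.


Step 1: Total heat Q = 35 * 1.499 W = 52.465 W
Step 2: denom = cp * dT = 4186 * 6.81 = 28507
Step 3: m_dot = 52.465 / 28507 = 0.001840 kg/s

0.001840 kg/s
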